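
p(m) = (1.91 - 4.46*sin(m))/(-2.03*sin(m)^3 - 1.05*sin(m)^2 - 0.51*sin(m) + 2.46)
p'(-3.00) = 1.62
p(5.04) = 1.65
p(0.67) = -0.69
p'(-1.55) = 0.01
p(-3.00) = 1.01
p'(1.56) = -0.15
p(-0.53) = 1.54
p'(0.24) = -1.70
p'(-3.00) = 1.62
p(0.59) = -0.38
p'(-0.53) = -0.93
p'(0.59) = -3.22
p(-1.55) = 1.61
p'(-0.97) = 0.08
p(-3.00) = 1.01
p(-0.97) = 1.69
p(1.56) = 2.26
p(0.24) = 0.38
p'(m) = (1.91 - 4.46*sin(m))*(6.09*sin(m)^2*cos(m) + 2.1*sin(m)*cos(m) + 0.51*cos(m))/(-2.03*sin(m)^3 - 1.05*sin(m)^2 - 0.51*sin(m) + 2.46)^2 - 4.46*cos(m)/(-2.03*sin(m)^3 - 1.05*sin(m)^2 - 0.51*sin(m) + 2.46)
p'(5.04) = 0.18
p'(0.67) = -4.58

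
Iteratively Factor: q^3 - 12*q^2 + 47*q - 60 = (q - 5)*(q^2 - 7*q + 12) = (q - 5)*(q - 4)*(q - 3)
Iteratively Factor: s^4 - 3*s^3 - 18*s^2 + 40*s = (s + 4)*(s^3 - 7*s^2 + 10*s) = (s - 5)*(s + 4)*(s^2 - 2*s) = (s - 5)*(s - 2)*(s + 4)*(s)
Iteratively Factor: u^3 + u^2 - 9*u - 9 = (u + 3)*(u^2 - 2*u - 3) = (u + 1)*(u + 3)*(u - 3)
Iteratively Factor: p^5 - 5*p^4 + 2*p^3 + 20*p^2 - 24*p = (p - 2)*(p^4 - 3*p^3 - 4*p^2 + 12*p) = (p - 3)*(p - 2)*(p^3 - 4*p) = p*(p - 3)*(p - 2)*(p^2 - 4) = p*(p - 3)*(p - 2)^2*(p + 2)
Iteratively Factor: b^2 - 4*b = (b - 4)*(b)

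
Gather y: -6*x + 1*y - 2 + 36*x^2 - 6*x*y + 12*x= 36*x^2 + 6*x + y*(1 - 6*x) - 2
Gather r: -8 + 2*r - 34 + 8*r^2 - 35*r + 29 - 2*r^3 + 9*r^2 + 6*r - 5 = -2*r^3 + 17*r^2 - 27*r - 18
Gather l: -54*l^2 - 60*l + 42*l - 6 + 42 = -54*l^2 - 18*l + 36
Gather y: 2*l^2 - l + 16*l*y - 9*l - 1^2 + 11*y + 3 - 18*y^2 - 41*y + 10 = 2*l^2 - 10*l - 18*y^2 + y*(16*l - 30) + 12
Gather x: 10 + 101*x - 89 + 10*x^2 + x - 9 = 10*x^2 + 102*x - 88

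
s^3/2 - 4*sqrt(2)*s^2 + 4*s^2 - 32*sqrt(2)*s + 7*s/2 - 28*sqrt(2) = (s/2 + 1/2)*(s + 7)*(s - 8*sqrt(2))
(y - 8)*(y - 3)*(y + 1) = y^3 - 10*y^2 + 13*y + 24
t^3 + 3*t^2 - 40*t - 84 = (t - 6)*(t + 2)*(t + 7)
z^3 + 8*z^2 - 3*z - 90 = (z - 3)*(z + 5)*(z + 6)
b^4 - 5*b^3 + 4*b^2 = b^2*(b - 4)*(b - 1)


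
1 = 1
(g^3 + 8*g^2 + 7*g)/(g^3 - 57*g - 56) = g/(g - 8)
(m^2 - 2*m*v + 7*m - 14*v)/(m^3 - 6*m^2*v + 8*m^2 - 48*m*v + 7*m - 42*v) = (-m + 2*v)/(-m^2 + 6*m*v - m + 6*v)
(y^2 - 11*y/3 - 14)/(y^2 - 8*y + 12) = (y + 7/3)/(y - 2)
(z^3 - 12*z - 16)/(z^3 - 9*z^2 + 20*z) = (z^2 + 4*z + 4)/(z*(z - 5))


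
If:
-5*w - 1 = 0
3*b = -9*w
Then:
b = 3/5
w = -1/5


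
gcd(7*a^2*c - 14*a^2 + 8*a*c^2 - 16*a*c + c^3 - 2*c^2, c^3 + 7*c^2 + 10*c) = 1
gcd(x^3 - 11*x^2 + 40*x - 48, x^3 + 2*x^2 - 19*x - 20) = x - 4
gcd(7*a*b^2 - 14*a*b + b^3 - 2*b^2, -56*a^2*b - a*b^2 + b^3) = 7*a*b + b^2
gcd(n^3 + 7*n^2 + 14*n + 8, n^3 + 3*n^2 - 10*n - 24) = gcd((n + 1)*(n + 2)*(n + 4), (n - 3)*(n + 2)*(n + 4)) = n^2 + 6*n + 8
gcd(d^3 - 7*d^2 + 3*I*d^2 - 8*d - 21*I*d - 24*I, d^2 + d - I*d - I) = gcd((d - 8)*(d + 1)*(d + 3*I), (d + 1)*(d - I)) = d + 1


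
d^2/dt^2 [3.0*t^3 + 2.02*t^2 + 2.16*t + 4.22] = 18.0*t + 4.04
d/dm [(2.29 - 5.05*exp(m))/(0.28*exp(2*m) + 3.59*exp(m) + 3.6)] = (1.414*exp(2*m) - 1.2824*exp(m) - 26.4011)*exp(m)/(0.0784*exp(4*m) + 2.0104*exp(3*m) + 14.9041*exp(2*m) + 25.848*exp(m) + 12.96)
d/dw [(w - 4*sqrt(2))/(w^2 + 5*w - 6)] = (w^2 + 5*w - (w - 4*sqrt(2))*(2*w + 5) - 6)/(w^2 + 5*w - 6)^2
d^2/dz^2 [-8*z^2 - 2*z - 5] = -16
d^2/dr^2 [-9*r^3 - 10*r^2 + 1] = -54*r - 20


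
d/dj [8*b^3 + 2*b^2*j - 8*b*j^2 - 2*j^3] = 2*b^2 - 16*b*j - 6*j^2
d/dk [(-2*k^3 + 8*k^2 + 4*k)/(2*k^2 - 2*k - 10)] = (-k^4 + 2*k^3 + 9*k^2 - 40*k - 10)/(k^4 - 2*k^3 - 9*k^2 + 10*k + 25)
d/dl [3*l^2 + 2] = 6*l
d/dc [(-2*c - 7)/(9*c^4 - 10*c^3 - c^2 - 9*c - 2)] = (-18*c^4 + 20*c^3 + 2*c^2 + 18*c - (2*c + 7)*(-36*c^3 + 30*c^2 + 2*c + 9) + 4)/(-9*c^4 + 10*c^3 + c^2 + 9*c + 2)^2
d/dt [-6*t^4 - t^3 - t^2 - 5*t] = -24*t^3 - 3*t^2 - 2*t - 5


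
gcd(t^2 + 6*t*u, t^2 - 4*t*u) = t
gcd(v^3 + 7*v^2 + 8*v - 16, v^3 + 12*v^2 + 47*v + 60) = v + 4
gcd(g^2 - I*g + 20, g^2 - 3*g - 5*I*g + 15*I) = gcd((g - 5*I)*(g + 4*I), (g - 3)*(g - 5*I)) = g - 5*I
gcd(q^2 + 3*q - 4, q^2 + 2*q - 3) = q - 1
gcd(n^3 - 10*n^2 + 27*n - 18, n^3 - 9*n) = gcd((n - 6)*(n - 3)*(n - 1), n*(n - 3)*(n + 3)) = n - 3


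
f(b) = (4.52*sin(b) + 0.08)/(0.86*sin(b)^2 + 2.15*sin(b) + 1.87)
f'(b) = (-1.72*sin(b)*cos(b) - 2.15*cos(b))*(4.52*sin(b) + 0.08)/(0.86*sin(b)^2 + 2.15*sin(b) + 1.87)^2 + 4.52*cos(b)/(0.86*sin(b)^2 + 2.15*sin(b) + 1.87)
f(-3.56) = 0.66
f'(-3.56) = -0.83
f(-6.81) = -2.18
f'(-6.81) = 6.29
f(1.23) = 0.93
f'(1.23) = 0.07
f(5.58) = -3.39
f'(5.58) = 7.30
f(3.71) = -2.45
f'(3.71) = -6.58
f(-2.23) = -4.93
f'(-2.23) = -7.29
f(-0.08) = -0.17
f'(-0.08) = 2.84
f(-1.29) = -7.13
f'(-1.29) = 3.74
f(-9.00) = -1.58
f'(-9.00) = -5.48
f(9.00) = 0.67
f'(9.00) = -0.82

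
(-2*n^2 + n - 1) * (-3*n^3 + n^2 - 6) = 6*n^5 - 5*n^4 + 4*n^3 + 11*n^2 - 6*n + 6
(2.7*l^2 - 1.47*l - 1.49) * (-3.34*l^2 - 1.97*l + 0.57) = -9.018*l^4 - 0.4092*l^3 + 9.4115*l^2 + 2.0974*l - 0.8493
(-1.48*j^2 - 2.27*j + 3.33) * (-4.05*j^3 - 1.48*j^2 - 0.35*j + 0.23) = 5.994*j^5 + 11.3839*j^4 - 9.6089*j^3 - 4.4743*j^2 - 1.6876*j + 0.7659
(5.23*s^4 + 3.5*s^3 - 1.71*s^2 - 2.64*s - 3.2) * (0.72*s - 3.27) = 3.7656*s^5 - 14.5821*s^4 - 12.6762*s^3 + 3.6909*s^2 + 6.3288*s + 10.464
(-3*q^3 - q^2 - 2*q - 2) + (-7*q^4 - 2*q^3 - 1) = -7*q^4 - 5*q^3 - q^2 - 2*q - 3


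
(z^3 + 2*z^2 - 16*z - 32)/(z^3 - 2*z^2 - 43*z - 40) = (-z^3 - 2*z^2 + 16*z + 32)/(-z^3 + 2*z^2 + 43*z + 40)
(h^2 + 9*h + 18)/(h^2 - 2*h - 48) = (h + 3)/(h - 8)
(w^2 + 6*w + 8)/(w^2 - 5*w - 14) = (w + 4)/(w - 7)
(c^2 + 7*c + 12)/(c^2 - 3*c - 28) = (c + 3)/(c - 7)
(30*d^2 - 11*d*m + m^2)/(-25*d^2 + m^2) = (-6*d + m)/(5*d + m)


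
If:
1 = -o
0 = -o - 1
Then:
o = -1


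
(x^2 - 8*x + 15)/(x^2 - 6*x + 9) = (x - 5)/(x - 3)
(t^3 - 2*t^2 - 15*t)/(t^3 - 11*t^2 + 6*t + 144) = t*(t - 5)/(t^2 - 14*t + 48)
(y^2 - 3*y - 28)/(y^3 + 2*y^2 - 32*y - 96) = (y - 7)/(y^2 - 2*y - 24)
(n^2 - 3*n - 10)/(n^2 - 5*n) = (n + 2)/n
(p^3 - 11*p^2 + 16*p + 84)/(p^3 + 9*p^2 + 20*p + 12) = (p^2 - 13*p + 42)/(p^2 + 7*p + 6)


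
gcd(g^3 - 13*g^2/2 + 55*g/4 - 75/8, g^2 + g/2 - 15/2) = g - 5/2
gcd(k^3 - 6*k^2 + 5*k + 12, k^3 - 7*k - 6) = k^2 - 2*k - 3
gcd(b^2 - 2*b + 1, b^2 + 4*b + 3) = 1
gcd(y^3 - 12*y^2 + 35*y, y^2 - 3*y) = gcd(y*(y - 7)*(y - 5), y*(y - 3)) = y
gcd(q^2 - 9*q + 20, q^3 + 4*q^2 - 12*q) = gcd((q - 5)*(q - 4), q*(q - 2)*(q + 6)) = 1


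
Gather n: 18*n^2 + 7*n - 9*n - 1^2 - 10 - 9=18*n^2 - 2*n - 20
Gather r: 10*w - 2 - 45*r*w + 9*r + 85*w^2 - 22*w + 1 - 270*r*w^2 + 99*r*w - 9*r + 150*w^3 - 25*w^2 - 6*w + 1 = r*(-270*w^2 + 54*w) + 150*w^3 + 60*w^2 - 18*w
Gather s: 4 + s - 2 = s + 2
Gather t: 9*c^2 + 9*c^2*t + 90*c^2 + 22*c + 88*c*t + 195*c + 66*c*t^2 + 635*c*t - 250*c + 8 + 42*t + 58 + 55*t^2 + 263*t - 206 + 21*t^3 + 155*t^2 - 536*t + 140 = 99*c^2 - 33*c + 21*t^3 + t^2*(66*c + 210) + t*(9*c^2 + 723*c - 231)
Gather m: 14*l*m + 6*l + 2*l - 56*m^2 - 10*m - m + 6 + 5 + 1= 8*l - 56*m^2 + m*(14*l - 11) + 12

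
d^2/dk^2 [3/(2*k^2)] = 9/k^4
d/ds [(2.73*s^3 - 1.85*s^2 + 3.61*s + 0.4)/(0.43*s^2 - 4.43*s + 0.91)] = (1.1739*s^4 - 24.1878*s^3 + 14.0961*s^2 - 3.711*s + 5.0571)/(0.1849*s^4 - 3.8098*s^3 + 20.4075*s^2 - 8.0626*s + 0.8281)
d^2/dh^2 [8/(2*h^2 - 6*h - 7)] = 32*(2*h^2 - 6*h - 2*(2*h - 3)^2 - 7)/(-2*h^2 + 6*h + 7)^3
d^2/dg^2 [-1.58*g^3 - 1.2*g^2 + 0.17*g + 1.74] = -9.48*g - 2.4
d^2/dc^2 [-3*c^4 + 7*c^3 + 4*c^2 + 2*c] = -36*c^2 + 42*c + 8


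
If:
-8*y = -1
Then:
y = 1/8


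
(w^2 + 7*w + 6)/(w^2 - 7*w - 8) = (w + 6)/(w - 8)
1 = 1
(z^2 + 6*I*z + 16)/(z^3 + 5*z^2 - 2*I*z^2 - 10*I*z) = (z + 8*I)/(z*(z + 5))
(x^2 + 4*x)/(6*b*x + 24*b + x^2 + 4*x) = x/(6*b + x)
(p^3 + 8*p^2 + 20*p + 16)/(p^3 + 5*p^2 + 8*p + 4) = (p + 4)/(p + 1)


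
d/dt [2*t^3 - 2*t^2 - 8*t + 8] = 6*t^2 - 4*t - 8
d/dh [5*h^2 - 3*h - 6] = 10*h - 3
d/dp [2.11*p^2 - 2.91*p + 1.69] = 4.22*p - 2.91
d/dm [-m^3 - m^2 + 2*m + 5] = -3*m^2 - 2*m + 2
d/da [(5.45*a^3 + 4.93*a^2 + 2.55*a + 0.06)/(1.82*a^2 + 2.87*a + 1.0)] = (9.919*a^4 + 31.283*a^3 + 25.8581*a^2 + 9.6416*a + 2.3778)/(3.3124*a^4 + 10.4468*a^3 + 11.8769*a^2 + 5.74*a + 1.0)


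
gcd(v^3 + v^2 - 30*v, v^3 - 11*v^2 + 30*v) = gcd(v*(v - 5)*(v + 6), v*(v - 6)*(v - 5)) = v^2 - 5*v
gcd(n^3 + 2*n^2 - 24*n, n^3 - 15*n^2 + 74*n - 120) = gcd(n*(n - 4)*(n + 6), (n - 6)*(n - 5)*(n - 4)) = n - 4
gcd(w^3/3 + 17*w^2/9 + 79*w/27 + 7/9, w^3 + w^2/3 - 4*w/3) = 1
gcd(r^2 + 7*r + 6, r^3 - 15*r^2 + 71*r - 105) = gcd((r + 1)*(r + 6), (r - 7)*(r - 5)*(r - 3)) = 1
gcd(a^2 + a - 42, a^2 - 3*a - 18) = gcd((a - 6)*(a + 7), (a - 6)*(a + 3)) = a - 6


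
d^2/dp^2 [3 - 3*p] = 0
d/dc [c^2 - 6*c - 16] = 2*c - 6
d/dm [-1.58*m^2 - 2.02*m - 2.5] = -3.16*m - 2.02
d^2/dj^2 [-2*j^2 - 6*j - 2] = -4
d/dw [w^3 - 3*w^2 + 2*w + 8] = 3*w^2 - 6*w + 2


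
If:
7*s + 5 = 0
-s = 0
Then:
No Solution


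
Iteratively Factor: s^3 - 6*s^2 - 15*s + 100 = (s - 5)*(s^2 - s - 20) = (s - 5)^2*(s + 4)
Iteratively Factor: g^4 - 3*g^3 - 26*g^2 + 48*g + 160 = (g + 4)*(g^3 - 7*g^2 + 2*g + 40) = (g - 4)*(g + 4)*(g^2 - 3*g - 10) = (g - 4)*(g + 2)*(g + 4)*(g - 5)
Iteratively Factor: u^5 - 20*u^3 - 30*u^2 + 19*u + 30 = (u + 2)*(u^4 - 2*u^3 - 16*u^2 + 2*u + 15) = (u - 1)*(u + 2)*(u^3 - u^2 - 17*u - 15) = (u - 1)*(u + 2)*(u + 3)*(u^2 - 4*u - 5) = (u - 1)*(u + 1)*(u + 2)*(u + 3)*(u - 5)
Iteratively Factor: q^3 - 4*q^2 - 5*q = (q - 5)*(q^2 + q) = q*(q - 5)*(q + 1)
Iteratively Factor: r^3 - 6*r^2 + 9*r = (r)*(r^2 - 6*r + 9) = r*(r - 3)*(r - 3)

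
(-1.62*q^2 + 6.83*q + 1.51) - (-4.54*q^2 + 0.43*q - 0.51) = 2.92*q^2 + 6.4*q + 2.02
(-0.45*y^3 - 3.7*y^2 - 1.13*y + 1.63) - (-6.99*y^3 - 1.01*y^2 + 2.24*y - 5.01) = 6.54*y^3 - 2.69*y^2 - 3.37*y + 6.64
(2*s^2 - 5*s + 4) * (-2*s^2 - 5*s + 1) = -4*s^4 + 19*s^2 - 25*s + 4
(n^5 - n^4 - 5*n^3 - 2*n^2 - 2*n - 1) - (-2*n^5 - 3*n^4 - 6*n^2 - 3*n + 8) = 3*n^5 + 2*n^4 - 5*n^3 + 4*n^2 + n - 9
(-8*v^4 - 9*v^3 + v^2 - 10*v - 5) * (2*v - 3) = -16*v^5 + 6*v^4 + 29*v^3 - 23*v^2 + 20*v + 15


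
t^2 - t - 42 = (t - 7)*(t + 6)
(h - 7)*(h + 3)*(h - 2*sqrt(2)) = h^3 - 4*h^2 - 2*sqrt(2)*h^2 - 21*h + 8*sqrt(2)*h + 42*sqrt(2)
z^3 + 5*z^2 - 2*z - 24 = (z - 2)*(z + 3)*(z + 4)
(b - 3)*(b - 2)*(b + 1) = b^3 - 4*b^2 + b + 6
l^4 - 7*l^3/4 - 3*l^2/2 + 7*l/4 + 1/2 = (l - 2)*(l - 1)*(l + 1/4)*(l + 1)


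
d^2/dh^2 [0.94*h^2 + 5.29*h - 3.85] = 1.88000000000000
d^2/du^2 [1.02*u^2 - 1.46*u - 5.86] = 2.04000000000000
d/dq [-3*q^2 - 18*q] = -6*q - 18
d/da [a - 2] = 1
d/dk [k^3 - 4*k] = 3*k^2 - 4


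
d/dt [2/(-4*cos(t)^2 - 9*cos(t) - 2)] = -2*(8*cos(t) + 9)*sin(t)/(4*cos(t)^2 + 9*cos(t) + 2)^2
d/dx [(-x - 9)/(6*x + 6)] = 4/(3*(x + 1)^2)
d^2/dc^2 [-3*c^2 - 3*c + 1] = -6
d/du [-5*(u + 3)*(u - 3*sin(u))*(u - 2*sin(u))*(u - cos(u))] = -5*(u + 3)*(u - 3*sin(u))*(u - 2*sin(u))*(sin(u) + 1) + 5*(u + 3)*(u - 3*sin(u))*(u - cos(u))*(2*cos(u) - 1) + 5*(u + 3)*(u - 2*sin(u))*(u - cos(u))*(3*cos(u) - 1) - 5*(u - 3*sin(u))*(u - 2*sin(u))*(u - cos(u))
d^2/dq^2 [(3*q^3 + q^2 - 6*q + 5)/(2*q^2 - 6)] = 3*(q^3 + 8*q^2 + 9*q + 8)/(q^6 - 9*q^4 + 27*q^2 - 27)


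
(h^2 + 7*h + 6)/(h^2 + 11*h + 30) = (h + 1)/(h + 5)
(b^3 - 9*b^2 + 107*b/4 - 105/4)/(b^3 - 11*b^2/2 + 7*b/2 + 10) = (2*b^2 - 13*b + 21)/(2*(b^2 - 3*b - 4))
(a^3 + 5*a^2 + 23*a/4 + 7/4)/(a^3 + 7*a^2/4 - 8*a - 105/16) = 4*(2*a^2 + 3*a + 1)/(8*a^2 - 14*a - 15)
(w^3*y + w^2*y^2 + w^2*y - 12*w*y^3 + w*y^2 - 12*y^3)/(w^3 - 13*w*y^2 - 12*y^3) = y*(-w^3 - w^2*y - w^2 + 12*w*y^2 - w*y + 12*y^2)/(-w^3 + 13*w*y^2 + 12*y^3)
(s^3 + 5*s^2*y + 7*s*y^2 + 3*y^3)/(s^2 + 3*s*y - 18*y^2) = (s^3 + 5*s^2*y + 7*s*y^2 + 3*y^3)/(s^2 + 3*s*y - 18*y^2)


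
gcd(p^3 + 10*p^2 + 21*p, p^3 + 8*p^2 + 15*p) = p^2 + 3*p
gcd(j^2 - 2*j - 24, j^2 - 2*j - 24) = j^2 - 2*j - 24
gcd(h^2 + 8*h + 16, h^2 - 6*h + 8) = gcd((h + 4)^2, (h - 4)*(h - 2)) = 1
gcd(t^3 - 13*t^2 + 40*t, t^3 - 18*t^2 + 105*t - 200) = t^2 - 13*t + 40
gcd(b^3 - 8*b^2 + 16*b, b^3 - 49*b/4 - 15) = b - 4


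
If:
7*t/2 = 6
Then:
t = 12/7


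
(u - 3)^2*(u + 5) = u^3 - u^2 - 21*u + 45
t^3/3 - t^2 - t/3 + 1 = (t/3 + 1/3)*(t - 3)*(t - 1)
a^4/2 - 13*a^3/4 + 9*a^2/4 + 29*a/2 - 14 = (a/2 + 1)*(a - 4)*(a - 7/2)*(a - 1)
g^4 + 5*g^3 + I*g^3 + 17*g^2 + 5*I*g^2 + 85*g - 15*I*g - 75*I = (g + 5)*(g - 3*I)*(g - I)*(g + 5*I)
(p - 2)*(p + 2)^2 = p^3 + 2*p^2 - 4*p - 8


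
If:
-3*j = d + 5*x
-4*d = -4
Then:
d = 1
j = -5*x/3 - 1/3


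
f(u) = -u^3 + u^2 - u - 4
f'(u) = -3*u^2 + 2*u - 1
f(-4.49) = 111.17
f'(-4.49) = -70.46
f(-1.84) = 7.46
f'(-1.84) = -14.84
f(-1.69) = 5.37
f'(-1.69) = -12.95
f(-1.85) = 7.60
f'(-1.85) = -14.97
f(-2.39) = 17.75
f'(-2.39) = -22.92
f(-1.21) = 0.45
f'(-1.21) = -7.81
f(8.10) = -477.93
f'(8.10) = -181.63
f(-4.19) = 91.31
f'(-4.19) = -62.05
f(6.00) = -190.00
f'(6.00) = -97.00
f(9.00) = -661.00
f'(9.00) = -226.00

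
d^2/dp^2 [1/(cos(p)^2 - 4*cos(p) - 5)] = (4*sin(p)^4 - 38*sin(p)^2 - 5*cos(p) - 3*cos(3*p) - 8)/(sin(p)^2 + 4*cos(p) + 4)^3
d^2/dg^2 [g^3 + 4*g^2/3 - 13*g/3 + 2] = 6*g + 8/3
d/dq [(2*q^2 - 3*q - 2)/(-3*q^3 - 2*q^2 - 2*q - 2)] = 2*(3*q^4 - 9*q^3 - 14*q^2 - 8*q + 1)/(9*q^6 + 12*q^5 + 16*q^4 + 20*q^3 + 12*q^2 + 8*q + 4)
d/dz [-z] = -1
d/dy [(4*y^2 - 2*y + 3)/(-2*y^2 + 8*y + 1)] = 2*(14*y^2 + 10*y - 13)/(4*y^4 - 32*y^3 + 60*y^2 + 16*y + 1)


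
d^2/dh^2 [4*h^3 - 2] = 24*h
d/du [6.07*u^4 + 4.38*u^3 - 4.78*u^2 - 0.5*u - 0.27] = 24.28*u^3 + 13.14*u^2 - 9.56*u - 0.5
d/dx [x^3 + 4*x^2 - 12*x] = 3*x^2 + 8*x - 12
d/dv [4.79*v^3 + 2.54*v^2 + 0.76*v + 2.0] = 14.37*v^2 + 5.08*v + 0.76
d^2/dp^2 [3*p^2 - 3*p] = 6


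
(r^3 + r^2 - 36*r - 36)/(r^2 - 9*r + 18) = (r^2 + 7*r + 6)/(r - 3)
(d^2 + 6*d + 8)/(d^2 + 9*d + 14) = (d + 4)/(d + 7)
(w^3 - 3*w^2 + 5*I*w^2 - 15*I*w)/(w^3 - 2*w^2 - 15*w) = (w^2 + w*(-3 + 5*I) - 15*I)/(w^2 - 2*w - 15)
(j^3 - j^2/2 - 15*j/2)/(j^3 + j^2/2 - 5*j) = (j - 3)/(j - 2)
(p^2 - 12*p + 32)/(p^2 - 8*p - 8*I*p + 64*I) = (p - 4)/(p - 8*I)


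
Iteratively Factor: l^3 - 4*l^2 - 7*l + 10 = (l + 2)*(l^2 - 6*l + 5) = (l - 5)*(l + 2)*(l - 1)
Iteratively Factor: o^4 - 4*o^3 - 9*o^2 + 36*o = (o - 4)*(o^3 - 9*o) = o*(o - 4)*(o^2 - 9) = o*(o - 4)*(o + 3)*(o - 3)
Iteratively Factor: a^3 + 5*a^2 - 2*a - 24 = (a + 3)*(a^2 + 2*a - 8) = (a + 3)*(a + 4)*(a - 2)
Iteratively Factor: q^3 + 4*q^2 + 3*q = (q)*(q^2 + 4*q + 3) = q*(q + 3)*(q + 1)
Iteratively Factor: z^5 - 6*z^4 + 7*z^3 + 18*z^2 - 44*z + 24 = (z - 2)*(z^4 - 4*z^3 - z^2 + 16*z - 12) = (z - 2)*(z - 1)*(z^3 - 3*z^2 - 4*z + 12) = (z - 3)*(z - 2)*(z - 1)*(z^2 - 4) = (z - 3)*(z - 2)*(z - 1)*(z + 2)*(z - 2)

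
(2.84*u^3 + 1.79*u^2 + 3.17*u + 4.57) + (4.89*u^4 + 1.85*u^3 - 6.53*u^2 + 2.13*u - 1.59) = 4.89*u^4 + 4.69*u^3 - 4.74*u^2 + 5.3*u + 2.98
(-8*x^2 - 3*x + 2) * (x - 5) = -8*x^3 + 37*x^2 + 17*x - 10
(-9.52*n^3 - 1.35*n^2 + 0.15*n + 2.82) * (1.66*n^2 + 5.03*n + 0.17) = -15.8032*n^5 - 50.1266*n^4 - 8.1599*n^3 + 5.2062*n^2 + 14.2101*n + 0.4794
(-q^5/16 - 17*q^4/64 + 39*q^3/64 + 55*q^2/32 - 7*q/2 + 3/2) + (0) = -q^5/16 - 17*q^4/64 + 39*q^3/64 + 55*q^2/32 - 7*q/2 + 3/2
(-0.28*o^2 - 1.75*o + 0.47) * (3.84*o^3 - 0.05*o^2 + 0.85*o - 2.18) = -1.0752*o^5 - 6.706*o^4 + 1.6543*o^3 - 0.9006*o^2 + 4.2145*o - 1.0246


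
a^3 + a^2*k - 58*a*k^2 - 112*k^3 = (a - 8*k)*(a + 2*k)*(a + 7*k)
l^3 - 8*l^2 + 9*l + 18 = (l - 6)*(l - 3)*(l + 1)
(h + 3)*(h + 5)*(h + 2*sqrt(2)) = h^3 + 2*sqrt(2)*h^2 + 8*h^2 + 15*h + 16*sqrt(2)*h + 30*sqrt(2)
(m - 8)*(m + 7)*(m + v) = m^3 + m^2*v - m^2 - m*v - 56*m - 56*v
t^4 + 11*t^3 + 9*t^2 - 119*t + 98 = (t - 2)*(t - 1)*(t + 7)^2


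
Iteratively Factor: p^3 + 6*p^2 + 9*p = (p + 3)*(p^2 + 3*p) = (p + 3)^2*(p)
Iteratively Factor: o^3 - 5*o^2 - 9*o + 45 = (o - 5)*(o^2 - 9) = (o - 5)*(o + 3)*(o - 3)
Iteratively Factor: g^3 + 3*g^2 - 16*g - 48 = (g - 4)*(g^2 + 7*g + 12) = (g - 4)*(g + 3)*(g + 4)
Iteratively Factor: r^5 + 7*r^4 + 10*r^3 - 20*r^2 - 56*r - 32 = (r + 2)*(r^4 + 5*r^3 - 20*r - 16) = (r + 2)^2*(r^3 + 3*r^2 - 6*r - 8) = (r - 2)*(r + 2)^2*(r^2 + 5*r + 4) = (r - 2)*(r + 2)^2*(r + 4)*(r + 1)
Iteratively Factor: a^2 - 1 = (a + 1)*(a - 1)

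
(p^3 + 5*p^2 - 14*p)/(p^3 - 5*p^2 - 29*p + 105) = p*(p^2 + 5*p - 14)/(p^3 - 5*p^2 - 29*p + 105)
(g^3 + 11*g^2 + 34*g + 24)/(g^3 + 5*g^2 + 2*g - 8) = (g^2 + 7*g + 6)/(g^2 + g - 2)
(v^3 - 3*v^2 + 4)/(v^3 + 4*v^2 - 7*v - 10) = (v - 2)/(v + 5)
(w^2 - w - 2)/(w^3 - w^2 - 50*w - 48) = (w - 2)/(w^2 - 2*w - 48)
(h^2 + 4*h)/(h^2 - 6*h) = (h + 4)/(h - 6)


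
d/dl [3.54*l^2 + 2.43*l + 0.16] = 7.08*l + 2.43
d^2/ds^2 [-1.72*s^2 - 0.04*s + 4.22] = -3.44000000000000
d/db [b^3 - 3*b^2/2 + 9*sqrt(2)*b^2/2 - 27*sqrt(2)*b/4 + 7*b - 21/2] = 3*b^2 - 3*b + 9*sqrt(2)*b - 27*sqrt(2)/4 + 7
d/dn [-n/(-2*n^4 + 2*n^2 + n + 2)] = (2*n^4 - 2*n^2 + n*(-8*n^3 + 4*n + 1) - n - 2)/(-2*n^4 + 2*n^2 + n + 2)^2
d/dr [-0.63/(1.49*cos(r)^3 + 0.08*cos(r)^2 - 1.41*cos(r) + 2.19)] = (-2.8161*cos(r)^2 - 0.1008*cos(r) + 0.8883)*sin(r)/(1.49*cos(r)^3 + 0.08*cos(r)^2 - 1.41*cos(r) + 2.19)^2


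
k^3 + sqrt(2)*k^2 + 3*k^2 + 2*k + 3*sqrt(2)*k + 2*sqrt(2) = (k + 1)*(k + 2)*(k + sqrt(2))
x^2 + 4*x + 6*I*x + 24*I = (x + 4)*(x + 6*I)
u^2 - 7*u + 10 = (u - 5)*(u - 2)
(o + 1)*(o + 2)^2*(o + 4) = o^4 + 9*o^3 + 28*o^2 + 36*o + 16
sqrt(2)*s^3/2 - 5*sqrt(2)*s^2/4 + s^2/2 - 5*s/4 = s*(s - 5/2)*(sqrt(2)*s/2 + 1/2)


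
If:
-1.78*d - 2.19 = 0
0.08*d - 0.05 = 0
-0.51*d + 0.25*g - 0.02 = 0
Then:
No Solution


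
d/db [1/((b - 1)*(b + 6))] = (-2*b - 5)/(b^4 + 10*b^3 + 13*b^2 - 60*b + 36)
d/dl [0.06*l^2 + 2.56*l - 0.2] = 0.12*l + 2.56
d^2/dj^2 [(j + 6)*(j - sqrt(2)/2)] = 2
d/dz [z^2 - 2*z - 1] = 2*z - 2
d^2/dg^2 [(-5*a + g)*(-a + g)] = 2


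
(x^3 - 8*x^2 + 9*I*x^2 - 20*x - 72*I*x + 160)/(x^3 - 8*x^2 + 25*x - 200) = (x + 4*I)/(x - 5*I)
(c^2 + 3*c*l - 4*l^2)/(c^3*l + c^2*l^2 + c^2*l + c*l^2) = (c^2 + 3*c*l - 4*l^2)/(c*l*(c^2 + c*l + c + l))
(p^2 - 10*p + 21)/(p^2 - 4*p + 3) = (p - 7)/(p - 1)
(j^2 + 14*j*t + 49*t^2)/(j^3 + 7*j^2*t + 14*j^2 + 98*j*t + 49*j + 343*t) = (j + 7*t)/(j^2 + 14*j + 49)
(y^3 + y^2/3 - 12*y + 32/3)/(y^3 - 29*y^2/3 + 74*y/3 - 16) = (y + 4)/(y - 6)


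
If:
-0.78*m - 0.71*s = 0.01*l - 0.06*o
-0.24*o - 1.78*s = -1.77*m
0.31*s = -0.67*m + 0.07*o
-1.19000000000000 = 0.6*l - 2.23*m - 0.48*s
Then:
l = -1.54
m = 0.12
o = 1.09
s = -0.02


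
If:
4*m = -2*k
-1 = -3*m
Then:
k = -2/3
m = 1/3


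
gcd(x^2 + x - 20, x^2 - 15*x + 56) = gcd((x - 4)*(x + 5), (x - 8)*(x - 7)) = 1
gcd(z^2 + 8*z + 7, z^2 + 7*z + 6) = z + 1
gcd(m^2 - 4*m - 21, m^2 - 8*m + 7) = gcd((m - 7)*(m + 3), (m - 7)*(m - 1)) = m - 7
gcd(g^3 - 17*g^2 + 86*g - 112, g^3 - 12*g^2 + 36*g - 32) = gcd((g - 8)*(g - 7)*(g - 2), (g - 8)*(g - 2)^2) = g^2 - 10*g + 16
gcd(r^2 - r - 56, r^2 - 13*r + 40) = r - 8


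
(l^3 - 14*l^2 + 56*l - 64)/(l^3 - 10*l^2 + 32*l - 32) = (l - 8)/(l - 4)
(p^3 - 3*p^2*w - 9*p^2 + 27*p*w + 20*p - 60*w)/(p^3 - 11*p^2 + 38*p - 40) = (p - 3*w)/(p - 2)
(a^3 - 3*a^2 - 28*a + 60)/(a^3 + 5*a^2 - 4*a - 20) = (a - 6)/(a + 2)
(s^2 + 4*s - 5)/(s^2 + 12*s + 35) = (s - 1)/(s + 7)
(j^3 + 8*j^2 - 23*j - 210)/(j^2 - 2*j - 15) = (j^2 + 13*j + 42)/(j + 3)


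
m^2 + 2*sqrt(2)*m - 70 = (m - 5*sqrt(2))*(m + 7*sqrt(2))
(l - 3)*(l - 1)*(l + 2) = l^3 - 2*l^2 - 5*l + 6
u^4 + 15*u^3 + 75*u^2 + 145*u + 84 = (u + 1)*(u + 3)*(u + 4)*(u + 7)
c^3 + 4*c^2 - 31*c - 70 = (c - 5)*(c + 2)*(c + 7)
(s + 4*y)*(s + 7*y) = s^2 + 11*s*y + 28*y^2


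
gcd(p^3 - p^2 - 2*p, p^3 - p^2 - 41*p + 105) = 1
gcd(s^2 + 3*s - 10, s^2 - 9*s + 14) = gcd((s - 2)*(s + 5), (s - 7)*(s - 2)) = s - 2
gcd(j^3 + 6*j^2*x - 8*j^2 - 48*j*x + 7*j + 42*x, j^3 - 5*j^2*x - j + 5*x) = j - 1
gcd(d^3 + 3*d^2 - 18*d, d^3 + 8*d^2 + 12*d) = d^2 + 6*d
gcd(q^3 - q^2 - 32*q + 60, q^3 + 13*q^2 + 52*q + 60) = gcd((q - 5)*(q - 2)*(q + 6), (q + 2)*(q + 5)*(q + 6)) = q + 6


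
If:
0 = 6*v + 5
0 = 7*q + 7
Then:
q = -1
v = -5/6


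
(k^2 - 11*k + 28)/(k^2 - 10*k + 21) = (k - 4)/(k - 3)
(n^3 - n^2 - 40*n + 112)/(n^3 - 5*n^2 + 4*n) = (n^2 + 3*n - 28)/(n*(n - 1))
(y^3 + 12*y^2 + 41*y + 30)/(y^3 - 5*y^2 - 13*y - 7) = (y^2 + 11*y + 30)/(y^2 - 6*y - 7)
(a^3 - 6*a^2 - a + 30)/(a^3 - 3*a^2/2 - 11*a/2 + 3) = 2*(a - 5)/(2*a - 1)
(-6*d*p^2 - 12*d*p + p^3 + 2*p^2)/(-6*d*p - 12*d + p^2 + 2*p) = p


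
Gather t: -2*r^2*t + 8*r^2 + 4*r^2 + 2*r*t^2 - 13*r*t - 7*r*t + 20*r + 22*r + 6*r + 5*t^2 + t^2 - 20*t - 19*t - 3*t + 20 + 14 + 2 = 12*r^2 + 48*r + t^2*(2*r + 6) + t*(-2*r^2 - 20*r - 42) + 36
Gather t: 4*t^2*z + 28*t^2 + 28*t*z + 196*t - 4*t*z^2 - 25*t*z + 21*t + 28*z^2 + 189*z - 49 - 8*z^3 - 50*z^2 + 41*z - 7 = t^2*(4*z + 28) + t*(-4*z^2 + 3*z + 217) - 8*z^3 - 22*z^2 + 230*z - 56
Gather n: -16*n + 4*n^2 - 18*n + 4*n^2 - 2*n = 8*n^2 - 36*n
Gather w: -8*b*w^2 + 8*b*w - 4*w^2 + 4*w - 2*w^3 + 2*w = -2*w^3 + w^2*(-8*b - 4) + w*(8*b + 6)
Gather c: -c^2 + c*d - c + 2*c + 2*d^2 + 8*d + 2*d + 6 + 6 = -c^2 + c*(d + 1) + 2*d^2 + 10*d + 12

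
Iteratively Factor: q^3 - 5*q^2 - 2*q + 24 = (q + 2)*(q^2 - 7*q + 12) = (q - 3)*(q + 2)*(q - 4)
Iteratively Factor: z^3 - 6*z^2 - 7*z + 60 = (z - 4)*(z^2 - 2*z - 15) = (z - 5)*(z - 4)*(z + 3)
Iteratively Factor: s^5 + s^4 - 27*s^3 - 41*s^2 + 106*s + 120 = (s + 1)*(s^4 - 27*s^2 - 14*s + 120) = (s - 2)*(s + 1)*(s^3 + 2*s^2 - 23*s - 60) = (s - 5)*(s - 2)*(s + 1)*(s^2 + 7*s + 12) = (s - 5)*(s - 2)*(s + 1)*(s + 3)*(s + 4)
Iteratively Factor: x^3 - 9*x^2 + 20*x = (x)*(x^2 - 9*x + 20) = x*(x - 4)*(x - 5)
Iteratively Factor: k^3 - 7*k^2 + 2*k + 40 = (k - 4)*(k^2 - 3*k - 10) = (k - 5)*(k - 4)*(k + 2)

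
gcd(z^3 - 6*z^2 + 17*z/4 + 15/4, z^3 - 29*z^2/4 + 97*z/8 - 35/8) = z - 5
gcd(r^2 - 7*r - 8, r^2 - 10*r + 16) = r - 8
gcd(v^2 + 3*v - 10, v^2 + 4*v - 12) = v - 2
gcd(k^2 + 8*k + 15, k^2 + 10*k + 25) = k + 5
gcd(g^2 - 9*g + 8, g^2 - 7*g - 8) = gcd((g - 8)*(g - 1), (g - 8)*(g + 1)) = g - 8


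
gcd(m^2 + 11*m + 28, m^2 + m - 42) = m + 7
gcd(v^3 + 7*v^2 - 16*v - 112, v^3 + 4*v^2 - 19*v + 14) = v + 7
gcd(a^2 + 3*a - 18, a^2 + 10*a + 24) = a + 6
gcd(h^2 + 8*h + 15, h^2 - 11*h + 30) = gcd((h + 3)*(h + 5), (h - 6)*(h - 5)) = 1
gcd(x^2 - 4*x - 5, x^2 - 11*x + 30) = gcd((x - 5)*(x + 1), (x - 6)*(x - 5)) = x - 5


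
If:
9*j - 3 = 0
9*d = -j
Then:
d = -1/27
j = 1/3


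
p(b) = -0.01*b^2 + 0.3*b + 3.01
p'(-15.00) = 0.60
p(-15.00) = -3.74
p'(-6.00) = 0.42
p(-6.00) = 0.85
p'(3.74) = 0.23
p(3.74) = 3.99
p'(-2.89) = 0.36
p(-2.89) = 2.06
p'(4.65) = 0.21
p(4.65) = 4.19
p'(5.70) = 0.19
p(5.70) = 4.40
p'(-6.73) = 0.43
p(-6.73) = 0.54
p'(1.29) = 0.27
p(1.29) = 3.38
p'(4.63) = 0.21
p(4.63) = 4.18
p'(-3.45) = 0.37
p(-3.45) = 1.86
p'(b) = 0.3 - 0.02*b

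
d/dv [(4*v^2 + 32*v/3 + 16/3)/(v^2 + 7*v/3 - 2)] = 4*(-3*v^2 - 60*v - 76)/(9*v^4 + 42*v^3 + 13*v^2 - 84*v + 36)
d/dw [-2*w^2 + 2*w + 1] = 2 - 4*w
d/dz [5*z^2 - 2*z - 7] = 10*z - 2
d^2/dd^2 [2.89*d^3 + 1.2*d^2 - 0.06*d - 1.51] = 17.34*d + 2.4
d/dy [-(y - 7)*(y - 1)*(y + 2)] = -3*y^2 + 12*y + 9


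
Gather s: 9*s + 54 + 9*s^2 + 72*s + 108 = 9*s^2 + 81*s + 162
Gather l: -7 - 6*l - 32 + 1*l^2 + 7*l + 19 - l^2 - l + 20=0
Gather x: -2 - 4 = -6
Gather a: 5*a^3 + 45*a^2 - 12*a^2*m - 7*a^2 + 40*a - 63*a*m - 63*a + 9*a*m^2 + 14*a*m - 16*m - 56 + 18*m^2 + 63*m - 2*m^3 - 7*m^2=5*a^3 + a^2*(38 - 12*m) + a*(9*m^2 - 49*m - 23) - 2*m^3 + 11*m^2 + 47*m - 56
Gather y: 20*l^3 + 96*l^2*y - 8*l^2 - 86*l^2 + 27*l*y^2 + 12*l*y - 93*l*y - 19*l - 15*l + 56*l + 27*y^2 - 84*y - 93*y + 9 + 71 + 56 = 20*l^3 - 94*l^2 + 22*l + y^2*(27*l + 27) + y*(96*l^2 - 81*l - 177) + 136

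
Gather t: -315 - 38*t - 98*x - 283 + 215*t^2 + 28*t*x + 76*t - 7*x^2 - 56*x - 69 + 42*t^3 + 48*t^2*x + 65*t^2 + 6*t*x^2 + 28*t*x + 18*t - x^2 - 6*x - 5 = 42*t^3 + t^2*(48*x + 280) + t*(6*x^2 + 56*x + 56) - 8*x^2 - 160*x - 672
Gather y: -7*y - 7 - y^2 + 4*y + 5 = -y^2 - 3*y - 2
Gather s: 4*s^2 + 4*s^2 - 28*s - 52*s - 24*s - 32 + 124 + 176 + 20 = 8*s^2 - 104*s + 288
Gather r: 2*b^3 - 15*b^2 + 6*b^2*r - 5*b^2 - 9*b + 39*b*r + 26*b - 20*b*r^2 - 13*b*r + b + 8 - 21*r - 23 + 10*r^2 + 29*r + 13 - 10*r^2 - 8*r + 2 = 2*b^3 - 20*b^2 - 20*b*r^2 + 18*b + r*(6*b^2 + 26*b)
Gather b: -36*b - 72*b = -108*b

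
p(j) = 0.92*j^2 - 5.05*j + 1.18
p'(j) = 1.84*j - 5.05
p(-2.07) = 15.58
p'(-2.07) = -8.86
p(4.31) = -3.50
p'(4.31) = 2.88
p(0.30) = -0.25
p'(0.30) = -4.50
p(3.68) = -4.94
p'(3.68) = 1.72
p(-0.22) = 2.34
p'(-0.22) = -5.45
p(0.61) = -1.56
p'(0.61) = -3.93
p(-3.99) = 35.98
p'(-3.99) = -12.39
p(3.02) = -5.68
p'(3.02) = 0.51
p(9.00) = 30.25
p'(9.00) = 11.51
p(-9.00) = 121.15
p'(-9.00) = -21.61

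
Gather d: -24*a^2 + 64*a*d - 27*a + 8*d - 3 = -24*a^2 - 27*a + d*(64*a + 8) - 3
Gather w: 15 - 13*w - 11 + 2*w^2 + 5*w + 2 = 2*w^2 - 8*w + 6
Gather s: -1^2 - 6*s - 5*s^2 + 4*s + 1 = -5*s^2 - 2*s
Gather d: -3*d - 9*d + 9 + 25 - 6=28 - 12*d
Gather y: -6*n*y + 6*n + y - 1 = 6*n + y*(1 - 6*n) - 1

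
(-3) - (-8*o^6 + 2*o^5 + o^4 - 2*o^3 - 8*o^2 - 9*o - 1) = 8*o^6 - 2*o^5 - o^4 + 2*o^3 + 8*o^2 + 9*o - 2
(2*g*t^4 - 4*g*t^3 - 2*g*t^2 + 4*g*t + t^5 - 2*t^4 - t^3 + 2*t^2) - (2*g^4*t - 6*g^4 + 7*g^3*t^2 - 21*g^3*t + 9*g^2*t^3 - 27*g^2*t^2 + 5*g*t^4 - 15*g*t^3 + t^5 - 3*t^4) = -2*g^4*t + 6*g^4 - 7*g^3*t^2 + 21*g^3*t - 9*g^2*t^3 + 27*g^2*t^2 - 3*g*t^4 + 11*g*t^3 - 2*g*t^2 + 4*g*t + t^4 - t^3 + 2*t^2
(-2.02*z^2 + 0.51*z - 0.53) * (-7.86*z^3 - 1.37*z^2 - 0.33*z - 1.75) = 15.8772*z^5 - 1.2412*z^4 + 4.1337*z^3 + 4.0928*z^2 - 0.7176*z + 0.9275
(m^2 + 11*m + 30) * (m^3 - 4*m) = m^5 + 11*m^4 + 26*m^3 - 44*m^2 - 120*m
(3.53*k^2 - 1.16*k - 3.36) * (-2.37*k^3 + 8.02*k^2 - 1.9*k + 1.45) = -8.3661*k^5 + 31.0598*k^4 - 8.047*k^3 - 19.6247*k^2 + 4.702*k - 4.872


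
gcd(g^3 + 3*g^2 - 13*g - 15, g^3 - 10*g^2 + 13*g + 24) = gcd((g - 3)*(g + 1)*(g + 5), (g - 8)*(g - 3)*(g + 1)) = g^2 - 2*g - 3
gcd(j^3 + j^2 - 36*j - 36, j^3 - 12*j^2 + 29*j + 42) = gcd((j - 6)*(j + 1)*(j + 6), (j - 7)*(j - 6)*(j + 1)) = j^2 - 5*j - 6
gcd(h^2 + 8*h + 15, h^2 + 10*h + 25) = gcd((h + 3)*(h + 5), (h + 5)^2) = h + 5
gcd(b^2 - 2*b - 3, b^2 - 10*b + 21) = b - 3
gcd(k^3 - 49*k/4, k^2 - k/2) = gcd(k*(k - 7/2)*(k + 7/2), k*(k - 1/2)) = k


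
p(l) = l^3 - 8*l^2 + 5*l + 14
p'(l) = 3*l^2 - 16*l + 5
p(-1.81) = -27.19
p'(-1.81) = 43.79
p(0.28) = 14.79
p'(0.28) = 0.76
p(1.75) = 3.61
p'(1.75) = -13.81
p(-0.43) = 10.29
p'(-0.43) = 12.43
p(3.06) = -16.96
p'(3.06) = -15.87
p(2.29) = -4.49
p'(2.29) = -15.91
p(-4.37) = -244.08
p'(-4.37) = 132.21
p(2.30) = -4.65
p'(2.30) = -15.93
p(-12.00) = -2926.00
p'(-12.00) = 629.00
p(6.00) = -28.00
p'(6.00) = 17.00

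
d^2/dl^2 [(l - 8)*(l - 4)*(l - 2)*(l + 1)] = 12*l^2 - 78*l + 84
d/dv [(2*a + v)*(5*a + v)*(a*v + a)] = a*(10*a^2 + 14*a*v + 7*a + 3*v^2 + 2*v)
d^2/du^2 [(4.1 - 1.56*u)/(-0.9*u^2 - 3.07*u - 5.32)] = ((1.56*u - 4.1)*(1.8*u + 3.07)*(3.6*u + 6.14) - (8.424*u + 2.1984)*(0.9*u^2 + 3.07*u + 5.32))/(0.9*u^2 + 3.07*u + 5.32)^3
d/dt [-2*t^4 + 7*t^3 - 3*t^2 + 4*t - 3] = -8*t^3 + 21*t^2 - 6*t + 4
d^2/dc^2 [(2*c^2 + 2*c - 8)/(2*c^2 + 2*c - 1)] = 84*(-2*c^2 - 2*c - 1)/(8*c^6 + 24*c^5 + 12*c^4 - 16*c^3 - 6*c^2 + 6*c - 1)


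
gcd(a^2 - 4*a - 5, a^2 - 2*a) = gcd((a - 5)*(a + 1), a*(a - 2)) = 1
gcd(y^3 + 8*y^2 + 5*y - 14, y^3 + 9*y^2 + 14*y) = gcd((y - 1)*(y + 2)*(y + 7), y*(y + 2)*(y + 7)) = y^2 + 9*y + 14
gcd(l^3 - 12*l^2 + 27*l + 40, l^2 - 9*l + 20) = l - 5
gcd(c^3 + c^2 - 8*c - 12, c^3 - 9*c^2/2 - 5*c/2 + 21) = c^2 - c - 6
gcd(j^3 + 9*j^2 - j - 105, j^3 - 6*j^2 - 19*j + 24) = 1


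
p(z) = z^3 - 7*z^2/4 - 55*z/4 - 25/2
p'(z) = 3*z^2 - 7*z/2 - 55/4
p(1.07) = -27.99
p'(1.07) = -14.06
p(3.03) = -42.41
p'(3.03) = 3.19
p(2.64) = -42.60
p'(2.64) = -2.08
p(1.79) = -36.98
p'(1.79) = -10.40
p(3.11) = -42.11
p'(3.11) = 4.38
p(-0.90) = -2.27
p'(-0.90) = -8.17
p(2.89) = -42.72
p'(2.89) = 1.19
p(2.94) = -42.64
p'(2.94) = 1.89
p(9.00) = 451.00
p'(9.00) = 197.75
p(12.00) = 1298.50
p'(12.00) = 376.25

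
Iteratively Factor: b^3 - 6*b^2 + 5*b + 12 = (b + 1)*(b^2 - 7*b + 12) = (b - 3)*(b + 1)*(b - 4)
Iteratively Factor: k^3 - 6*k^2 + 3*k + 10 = (k - 2)*(k^2 - 4*k - 5) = (k - 5)*(k - 2)*(k + 1)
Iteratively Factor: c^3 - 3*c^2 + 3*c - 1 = (c - 1)*(c^2 - 2*c + 1) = (c - 1)^2*(c - 1)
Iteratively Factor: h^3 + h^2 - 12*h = (h + 4)*(h^2 - 3*h) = h*(h + 4)*(h - 3)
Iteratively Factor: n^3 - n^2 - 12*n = (n - 4)*(n^2 + 3*n) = n*(n - 4)*(n + 3)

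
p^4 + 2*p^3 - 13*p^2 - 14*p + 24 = (p - 3)*(p - 1)*(p + 2)*(p + 4)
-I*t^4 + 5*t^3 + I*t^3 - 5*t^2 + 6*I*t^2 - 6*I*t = t*(t + 2*I)*(t + 3*I)*(-I*t + I)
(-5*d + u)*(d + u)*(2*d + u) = -10*d^3 - 13*d^2*u - 2*d*u^2 + u^3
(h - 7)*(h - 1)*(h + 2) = h^3 - 6*h^2 - 9*h + 14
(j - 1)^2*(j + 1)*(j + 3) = j^4 + 2*j^3 - 4*j^2 - 2*j + 3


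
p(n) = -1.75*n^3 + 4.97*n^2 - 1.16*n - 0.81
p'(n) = -5.25*n^2 + 9.94*n - 1.16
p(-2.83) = 81.94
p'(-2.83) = -71.34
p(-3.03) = 97.02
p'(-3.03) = -79.48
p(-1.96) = 33.73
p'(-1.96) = -40.81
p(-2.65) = 69.73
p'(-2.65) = -64.37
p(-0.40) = 0.56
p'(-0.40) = -5.98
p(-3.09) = 101.86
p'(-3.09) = -82.00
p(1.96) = 2.83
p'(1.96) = -1.85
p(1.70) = 2.98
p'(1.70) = 0.57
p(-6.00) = 563.07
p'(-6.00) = -249.80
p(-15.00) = 7041.09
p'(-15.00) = -1331.51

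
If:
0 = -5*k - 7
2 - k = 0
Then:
No Solution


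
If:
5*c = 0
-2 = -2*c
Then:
No Solution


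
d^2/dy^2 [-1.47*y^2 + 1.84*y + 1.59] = -2.94000000000000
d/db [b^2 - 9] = 2*b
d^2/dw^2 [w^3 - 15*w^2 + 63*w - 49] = 6*w - 30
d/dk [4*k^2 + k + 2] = 8*k + 1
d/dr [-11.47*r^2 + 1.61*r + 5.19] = 1.61 - 22.94*r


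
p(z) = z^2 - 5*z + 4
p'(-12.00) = -29.00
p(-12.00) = 208.00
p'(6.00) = 7.00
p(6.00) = 10.00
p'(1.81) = -1.38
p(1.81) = -1.77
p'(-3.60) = -12.20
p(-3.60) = 34.96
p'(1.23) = -2.54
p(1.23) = -0.64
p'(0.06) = -4.88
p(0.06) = 3.70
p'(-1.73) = -8.46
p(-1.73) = 15.64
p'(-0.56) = -6.12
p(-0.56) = 7.11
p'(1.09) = -2.82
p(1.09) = -0.26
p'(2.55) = 0.10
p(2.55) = -2.25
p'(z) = 2*z - 5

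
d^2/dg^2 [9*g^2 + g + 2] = 18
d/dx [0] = 0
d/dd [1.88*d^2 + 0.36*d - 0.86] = 3.76*d + 0.36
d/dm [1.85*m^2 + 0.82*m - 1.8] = 3.7*m + 0.82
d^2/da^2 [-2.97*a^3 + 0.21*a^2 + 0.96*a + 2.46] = 0.42 - 17.82*a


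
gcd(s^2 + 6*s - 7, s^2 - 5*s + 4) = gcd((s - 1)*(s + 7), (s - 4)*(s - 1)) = s - 1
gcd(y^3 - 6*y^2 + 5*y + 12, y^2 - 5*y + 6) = y - 3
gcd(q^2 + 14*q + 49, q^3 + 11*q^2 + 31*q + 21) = q + 7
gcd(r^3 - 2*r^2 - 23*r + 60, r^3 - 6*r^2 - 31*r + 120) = r^2 + 2*r - 15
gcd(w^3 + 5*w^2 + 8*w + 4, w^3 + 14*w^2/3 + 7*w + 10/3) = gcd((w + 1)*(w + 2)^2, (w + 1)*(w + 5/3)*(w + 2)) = w^2 + 3*w + 2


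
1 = 1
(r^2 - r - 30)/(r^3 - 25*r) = (r - 6)/(r*(r - 5))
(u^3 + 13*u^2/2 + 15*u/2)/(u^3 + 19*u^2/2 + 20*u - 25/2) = u*(2*u + 3)/(2*u^2 + 9*u - 5)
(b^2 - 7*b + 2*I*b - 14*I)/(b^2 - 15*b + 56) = (b + 2*I)/(b - 8)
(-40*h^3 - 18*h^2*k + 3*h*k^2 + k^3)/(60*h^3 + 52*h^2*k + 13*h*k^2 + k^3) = (-4*h + k)/(6*h + k)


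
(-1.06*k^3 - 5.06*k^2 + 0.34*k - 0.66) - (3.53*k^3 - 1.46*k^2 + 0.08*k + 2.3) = -4.59*k^3 - 3.6*k^2 + 0.26*k - 2.96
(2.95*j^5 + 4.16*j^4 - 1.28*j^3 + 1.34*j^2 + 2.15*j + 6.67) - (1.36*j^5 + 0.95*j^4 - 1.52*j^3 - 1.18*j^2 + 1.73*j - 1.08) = 1.59*j^5 + 3.21*j^4 + 0.24*j^3 + 2.52*j^2 + 0.42*j + 7.75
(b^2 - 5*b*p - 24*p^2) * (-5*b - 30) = -5*b^3 + 25*b^2*p - 30*b^2 + 120*b*p^2 + 150*b*p + 720*p^2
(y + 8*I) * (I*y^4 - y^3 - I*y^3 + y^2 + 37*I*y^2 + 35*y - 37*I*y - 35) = I*y^5 - 9*y^4 - I*y^4 + 9*y^3 + 29*I*y^3 - 261*y^2 - 29*I*y^2 + 261*y + 280*I*y - 280*I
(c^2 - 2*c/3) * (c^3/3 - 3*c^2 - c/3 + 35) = c^5/3 - 29*c^4/9 + 5*c^3/3 + 317*c^2/9 - 70*c/3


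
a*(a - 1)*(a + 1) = a^3 - a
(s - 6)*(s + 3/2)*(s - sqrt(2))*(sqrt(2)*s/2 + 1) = sqrt(2)*s^4/2 - 9*sqrt(2)*s^3/4 - 11*sqrt(2)*s^2/2 + 9*sqrt(2)*s/2 + 9*sqrt(2)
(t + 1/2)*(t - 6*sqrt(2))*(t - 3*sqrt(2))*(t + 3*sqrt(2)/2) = t^4 - 15*sqrt(2)*t^3/2 + t^3/2 - 15*sqrt(2)*t^2/4 + 9*t^2 + 9*t/2 + 54*sqrt(2)*t + 27*sqrt(2)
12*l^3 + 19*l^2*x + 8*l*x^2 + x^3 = (l + x)*(3*l + x)*(4*l + x)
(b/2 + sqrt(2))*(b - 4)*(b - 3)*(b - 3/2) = b^4/2 - 17*b^3/4 + sqrt(2)*b^3 - 17*sqrt(2)*b^2/2 + 45*b^2/4 - 9*b + 45*sqrt(2)*b/2 - 18*sqrt(2)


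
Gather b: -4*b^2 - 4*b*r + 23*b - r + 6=-4*b^2 + b*(23 - 4*r) - r + 6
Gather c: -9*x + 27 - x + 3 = 30 - 10*x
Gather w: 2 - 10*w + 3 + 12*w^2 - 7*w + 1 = 12*w^2 - 17*w + 6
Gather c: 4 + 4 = 8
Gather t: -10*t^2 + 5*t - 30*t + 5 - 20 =-10*t^2 - 25*t - 15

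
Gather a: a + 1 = a + 1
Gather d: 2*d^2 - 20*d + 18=2*d^2 - 20*d + 18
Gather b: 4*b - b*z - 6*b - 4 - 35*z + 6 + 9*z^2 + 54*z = b*(-z - 2) + 9*z^2 + 19*z + 2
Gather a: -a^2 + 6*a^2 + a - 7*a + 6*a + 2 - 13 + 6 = 5*a^2 - 5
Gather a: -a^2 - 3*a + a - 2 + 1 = -a^2 - 2*a - 1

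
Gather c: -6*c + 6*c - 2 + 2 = 0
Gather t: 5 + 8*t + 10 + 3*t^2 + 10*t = 3*t^2 + 18*t + 15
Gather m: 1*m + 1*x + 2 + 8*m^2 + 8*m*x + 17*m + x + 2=8*m^2 + m*(8*x + 18) + 2*x + 4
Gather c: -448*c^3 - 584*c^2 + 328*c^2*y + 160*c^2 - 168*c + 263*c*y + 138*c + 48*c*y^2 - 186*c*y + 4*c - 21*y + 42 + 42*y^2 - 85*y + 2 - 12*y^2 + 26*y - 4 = -448*c^3 + c^2*(328*y - 424) + c*(48*y^2 + 77*y - 26) + 30*y^2 - 80*y + 40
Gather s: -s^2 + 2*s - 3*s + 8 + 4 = -s^2 - s + 12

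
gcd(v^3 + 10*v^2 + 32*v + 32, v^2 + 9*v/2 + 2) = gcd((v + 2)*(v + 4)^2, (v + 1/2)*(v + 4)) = v + 4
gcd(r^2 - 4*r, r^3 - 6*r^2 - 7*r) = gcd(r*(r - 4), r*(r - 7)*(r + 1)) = r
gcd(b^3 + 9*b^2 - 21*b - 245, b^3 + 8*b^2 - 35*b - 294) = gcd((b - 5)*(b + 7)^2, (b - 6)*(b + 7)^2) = b^2 + 14*b + 49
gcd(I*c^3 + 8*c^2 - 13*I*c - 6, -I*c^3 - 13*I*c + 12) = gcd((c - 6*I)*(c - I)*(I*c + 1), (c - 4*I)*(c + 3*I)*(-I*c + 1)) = 1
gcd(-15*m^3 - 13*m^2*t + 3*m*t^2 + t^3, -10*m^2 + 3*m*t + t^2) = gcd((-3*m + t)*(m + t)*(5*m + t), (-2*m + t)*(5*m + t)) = 5*m + t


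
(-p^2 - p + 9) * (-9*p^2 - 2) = 9*p^4 + 9*p^3 - 79*p^2 + 2*p - 18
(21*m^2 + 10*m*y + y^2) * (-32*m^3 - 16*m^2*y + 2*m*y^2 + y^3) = -672*m^5 - 656*m^4*y - 150*m^3*y^2 + 25*m^2*y^3 + 12*m*y^4 + y^5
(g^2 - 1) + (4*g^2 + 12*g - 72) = 5*g^2 + 12*g - 73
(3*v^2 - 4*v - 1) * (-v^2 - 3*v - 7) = -3*v^4 - 5*v^3 - 8*v^2 + 31*v + 7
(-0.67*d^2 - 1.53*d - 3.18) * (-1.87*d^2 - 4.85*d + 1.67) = 1.2529*d^4 + 6.1106*d^3 + 12.2482*d^2 + 12.8679*d - 5.3106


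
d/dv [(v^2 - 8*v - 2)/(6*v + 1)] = 2*(3*v^2 + v + 2)/(36*v^2 + 12*v + 1)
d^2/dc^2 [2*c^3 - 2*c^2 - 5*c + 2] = 12*c - 4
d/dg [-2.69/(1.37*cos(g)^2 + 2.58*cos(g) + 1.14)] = -(7.3706*cos(g) + 6.9402)*sin(g)/(1.37*cos(g)^2 + 2.58*cos(g) + 1.14)^2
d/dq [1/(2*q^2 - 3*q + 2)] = (3 - 4*q)/(2*q^2 - 3*q + 2)^2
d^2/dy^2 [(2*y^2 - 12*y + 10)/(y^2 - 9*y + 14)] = 12*(y^3 - 9*y^2 + 39*y - 75)/(y^6 - 27*y^5 + 285*y^4 - 1485*y^3 + 3990*y^2 - 5292*y + 2744)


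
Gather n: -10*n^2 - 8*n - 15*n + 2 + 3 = -10*n^2 - 23*n + 5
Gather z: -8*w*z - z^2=-8*w*z - z^2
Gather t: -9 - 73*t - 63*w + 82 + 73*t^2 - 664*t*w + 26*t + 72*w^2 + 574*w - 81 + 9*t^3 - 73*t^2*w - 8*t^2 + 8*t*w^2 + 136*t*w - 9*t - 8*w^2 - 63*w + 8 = 9*t^3 + t^2*(65 - 73*w) + t*(8*w^2 - 528*w - 56) + 64*w^2 + 448*w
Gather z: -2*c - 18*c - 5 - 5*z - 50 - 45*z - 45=-20*c - 50*z - 100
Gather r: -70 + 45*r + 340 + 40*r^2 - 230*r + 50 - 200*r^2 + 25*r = -160*r^2 - 160*r + 320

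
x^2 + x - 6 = (x - 2)*(x + 3)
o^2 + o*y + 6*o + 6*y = (o + 6)*(o + y)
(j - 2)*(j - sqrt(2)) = j^2 - 2*j - sqrt(2)*j + 2*sqrt(2)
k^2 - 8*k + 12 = (k - 6)*(k - 2)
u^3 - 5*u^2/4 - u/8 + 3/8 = (u - 1)*(u - 3/4)*(u + 1/2)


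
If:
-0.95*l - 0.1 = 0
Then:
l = -0.11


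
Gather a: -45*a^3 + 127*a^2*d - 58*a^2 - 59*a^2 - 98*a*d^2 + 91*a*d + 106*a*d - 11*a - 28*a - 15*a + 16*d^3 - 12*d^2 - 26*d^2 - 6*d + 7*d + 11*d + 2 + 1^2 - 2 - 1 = -45*a^3 + a^2*(127*d - 117) + a*(-98*d^2 + 197*d - 54) + 16*d^3 - 38*d^2 + 12*d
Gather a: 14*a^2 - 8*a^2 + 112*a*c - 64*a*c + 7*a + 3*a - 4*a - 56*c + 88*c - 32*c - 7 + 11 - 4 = 6*a^2 + a*(48*c + 6)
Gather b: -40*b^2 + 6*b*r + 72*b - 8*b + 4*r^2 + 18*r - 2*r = -40*b^2 + b*(6*r + 64) + 4*r^2 + 16*r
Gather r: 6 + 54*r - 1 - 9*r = 45*r + 5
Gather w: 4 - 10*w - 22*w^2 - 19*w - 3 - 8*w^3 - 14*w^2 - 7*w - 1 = -8*w^3 - 36*w^2 - 36*w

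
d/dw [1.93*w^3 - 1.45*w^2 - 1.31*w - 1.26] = 5.79*w^2 - 2.9*w - 1.31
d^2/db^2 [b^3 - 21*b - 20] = 6*b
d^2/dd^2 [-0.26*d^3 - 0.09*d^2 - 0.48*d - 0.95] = -1.56*d - 0.18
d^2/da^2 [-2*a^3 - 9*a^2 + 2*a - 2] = -12*a - 18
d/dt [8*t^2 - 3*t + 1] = 16*t - 3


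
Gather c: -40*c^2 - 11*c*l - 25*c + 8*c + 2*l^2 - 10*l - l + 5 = -40*c^2 + c*(-11*l - 17) + 2*l^2 - 11*l + 5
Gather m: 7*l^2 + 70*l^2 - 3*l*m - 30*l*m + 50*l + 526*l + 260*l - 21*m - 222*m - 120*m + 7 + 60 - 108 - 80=77*l^2 + 836*l + m*(-33*l - 363) - 121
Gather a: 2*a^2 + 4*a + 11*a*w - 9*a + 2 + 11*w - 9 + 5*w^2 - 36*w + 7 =2*a^2 + a*(11*w - 5) + 5*w^2 - 25*w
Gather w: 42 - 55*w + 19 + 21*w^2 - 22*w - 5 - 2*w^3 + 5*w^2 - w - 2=-2*w^3 + 26*w^2 - 78*w + 54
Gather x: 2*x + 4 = 2*x + 4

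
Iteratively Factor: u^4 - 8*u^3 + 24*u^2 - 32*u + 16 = (u - 2)*(u^3 - 6*u^2 + 12*u - 8) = (u - 2)^2*(u^2 - 4*u + 4) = (u - 2)^3*(u - 2)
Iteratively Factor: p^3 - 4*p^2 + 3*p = (p)*(p^2 - 4*p + 3) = p*(p - 1)*(p - 3)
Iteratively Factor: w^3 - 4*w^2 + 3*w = (w)*(w^2 - 4*w + 3) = w*(w - 3)*(w - 1)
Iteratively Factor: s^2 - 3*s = (s - 3)*(s)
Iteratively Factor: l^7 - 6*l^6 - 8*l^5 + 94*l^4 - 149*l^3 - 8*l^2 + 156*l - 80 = (l - 5)*(l^6 - l^5 - 13*l^4 + 29*l^3 - 4*l^2 - 28*l + 16) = (l - 5)*(l + 1)*(l^5 - 2*l^4 - 11*l^3 + 40*l^2 - 44*l + 16) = (l - 5)*(l - 1)*(l + 1)*(l^4 - l^3 - 12*l^2 + 28*l - 16) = (l - 5)*(l - 1)*(l + 1)*(l + 4)*(l^3 - 5*l^2 + 8*l - 4) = (l - 5)*(l - 1)^2*(l + 1)*(l + 4)*(l^2 - 4*l + 4) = (l - 5)*(l - 2)*(l - 1)^2*(l + 1)*(l + 4)*(l - 2)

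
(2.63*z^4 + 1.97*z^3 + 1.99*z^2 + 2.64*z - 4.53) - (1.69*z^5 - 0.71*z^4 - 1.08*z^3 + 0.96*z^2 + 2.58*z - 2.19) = -1.69*z^5 + 3.34*z^4 + 3.05*z^3 + 1.03*z^2 + 0.0600000000000001*z - 2.34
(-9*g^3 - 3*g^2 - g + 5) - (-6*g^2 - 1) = -9*g^3 + 3*g^2 - g + 6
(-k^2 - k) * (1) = -k^2 - k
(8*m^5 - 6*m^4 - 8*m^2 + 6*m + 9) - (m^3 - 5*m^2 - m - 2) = 8*m^5 - 6*m^4 - m^3 - 3*m^2 + 7*m + 11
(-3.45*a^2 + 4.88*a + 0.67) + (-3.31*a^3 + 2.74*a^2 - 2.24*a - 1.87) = -3.31*a^3 - 0.71*a^2 + 2.64*a - 1.2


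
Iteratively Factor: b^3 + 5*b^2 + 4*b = (b + 4)*(b^2 + b) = b*(b + 4)*(b + 1)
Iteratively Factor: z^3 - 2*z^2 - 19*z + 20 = (z - 1)*(z^2 - z - 20) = (z - 1)*(z + 4)*(z - 5)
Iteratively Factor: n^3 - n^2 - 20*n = (n + 4)*(n^2 - 5*n) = (n - 5)*(n + 4)*(n)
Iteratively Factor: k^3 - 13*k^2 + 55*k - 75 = (k - 5)*(k^2 - 8*k + 15) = (k - 5)*(k - 3)*(k - 5)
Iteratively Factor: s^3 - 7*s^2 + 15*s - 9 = (s - 1)*(s^2 - 6*s + 9) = (s - 3)*(s - 1)*(s - 3)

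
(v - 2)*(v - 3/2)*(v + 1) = v^3 - 5*v^2/2 - v/2 + 3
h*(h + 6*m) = h^2 + 6*h*m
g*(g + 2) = g^2 + 2*g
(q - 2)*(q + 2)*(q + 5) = q^3 + 5*q^2 - 4*q - 20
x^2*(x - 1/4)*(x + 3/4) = x^4 + x^3/2 - 3*x^2/16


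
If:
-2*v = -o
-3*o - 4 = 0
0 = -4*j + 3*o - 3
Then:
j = -7/4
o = -4/3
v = -2/3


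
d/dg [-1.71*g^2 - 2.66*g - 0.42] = -3.42*g - 2.66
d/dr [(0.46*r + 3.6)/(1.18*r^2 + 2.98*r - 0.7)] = (0.5428*r^2 + 1.3708*r - (0.46*r + 3.6)*(2.36*r + 2.98) - 0.322)/(1.18*r^2 + 2.98*r - 0.7)^2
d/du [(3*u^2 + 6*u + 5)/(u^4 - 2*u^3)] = 2*(-3*u^3 - 6*u^2 + 2*u + 15)/(u^4*(u^2 - 4*u + 4))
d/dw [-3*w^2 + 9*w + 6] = 9 - 6*w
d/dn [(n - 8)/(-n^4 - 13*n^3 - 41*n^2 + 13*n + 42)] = (-n^4 - 13*n^3 - 41*n^2 + 13*n + (n - 8)*(4*n^3 + 39*n^2 + 82*n - 13) + 42)/(n^4 + 13*n^3 + 41*n^2 - 13*n - 42)^2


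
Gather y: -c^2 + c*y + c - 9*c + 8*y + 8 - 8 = -c^2 - 8*c + y*(c + 8)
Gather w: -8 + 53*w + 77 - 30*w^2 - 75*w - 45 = -30*w^2 - 22*w + 24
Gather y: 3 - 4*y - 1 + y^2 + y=y^2 - 3*y + 2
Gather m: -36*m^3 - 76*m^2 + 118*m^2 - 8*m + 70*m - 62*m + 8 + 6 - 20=-36*m^3 + 42*m^2 - 6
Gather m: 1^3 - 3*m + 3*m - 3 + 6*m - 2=6*m - 4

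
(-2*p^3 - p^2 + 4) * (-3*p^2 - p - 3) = 6*p^5 + 5*p^4 + 7*p^3 - 9*p^2 - 4*p - 12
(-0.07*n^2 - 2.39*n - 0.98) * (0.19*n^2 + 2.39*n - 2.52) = -0.0133*n^4 - 0.6214*n^3 - 5.7219*n^2 + 3.6806*n + 2.4696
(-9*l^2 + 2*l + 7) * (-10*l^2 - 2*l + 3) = 90*l^4 - 2*l^3 - 101*l^2 - 8*l + 21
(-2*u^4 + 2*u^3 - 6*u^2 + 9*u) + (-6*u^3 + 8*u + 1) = -2*u^4 - 4*u^3 - 6*u^2 + 17*u + 1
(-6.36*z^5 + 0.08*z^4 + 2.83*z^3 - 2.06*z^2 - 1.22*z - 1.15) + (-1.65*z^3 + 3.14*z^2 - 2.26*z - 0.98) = -6.36*z^5 + 0.08*z^4 + 1.18*z^3 + 1.08*z^2 - 3.48*z - 2.13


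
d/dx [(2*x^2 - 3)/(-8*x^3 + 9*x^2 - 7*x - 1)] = (16*x^4 - 86*x^2 + 50*x - 21)/(64*x^6 - 144*x^5 + 193*x^4 - 110*x^3 + 31*x^2 + 14*x + 1)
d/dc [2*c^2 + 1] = 4*c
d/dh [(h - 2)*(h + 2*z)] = 2*h + 2*z - 2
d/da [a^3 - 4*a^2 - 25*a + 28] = 3*a^2 - 8*a - 25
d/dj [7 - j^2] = -2*j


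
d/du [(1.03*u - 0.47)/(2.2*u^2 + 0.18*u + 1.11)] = (-2.266*u^2 + 2.068*u + 1.2279)/(4.84*u^4 + 0.792*u^3 + 4.9164*u^2 + 0.3996*u + 1.2321)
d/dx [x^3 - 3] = 3*x^2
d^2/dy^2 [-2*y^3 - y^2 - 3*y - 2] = -12*y - 2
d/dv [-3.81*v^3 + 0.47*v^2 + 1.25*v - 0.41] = -11.43*v^2 + 0.94*v + 1.25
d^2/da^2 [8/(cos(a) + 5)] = 8*(sin(a)^2 + 5*cos(a) + 1)/(cos(a) + 5)^3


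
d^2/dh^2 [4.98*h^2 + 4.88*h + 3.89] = 9.96000000000000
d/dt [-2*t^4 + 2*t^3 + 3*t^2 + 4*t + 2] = -8*t^3 + 6*t^2 + 6*t + 4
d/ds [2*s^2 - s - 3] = 4*s - 1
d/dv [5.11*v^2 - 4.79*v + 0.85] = 10.22*v - 4.79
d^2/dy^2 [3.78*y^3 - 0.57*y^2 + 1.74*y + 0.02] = 22.68*y - 1.14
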